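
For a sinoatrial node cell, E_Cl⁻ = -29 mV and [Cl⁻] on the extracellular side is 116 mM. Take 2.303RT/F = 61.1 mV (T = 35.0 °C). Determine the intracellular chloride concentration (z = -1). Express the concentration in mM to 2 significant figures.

39 mM

Nernst: E = (61.1/-1) · log₁₀([out]/[in]), so log₁₀([out]/[in]) = -29.0 × -1 / 61.1 = 0.4746.
[out]/[in] = 10^(0.4746) = 2.983.
[in] = 116 / 2.983 = 38.89 mM.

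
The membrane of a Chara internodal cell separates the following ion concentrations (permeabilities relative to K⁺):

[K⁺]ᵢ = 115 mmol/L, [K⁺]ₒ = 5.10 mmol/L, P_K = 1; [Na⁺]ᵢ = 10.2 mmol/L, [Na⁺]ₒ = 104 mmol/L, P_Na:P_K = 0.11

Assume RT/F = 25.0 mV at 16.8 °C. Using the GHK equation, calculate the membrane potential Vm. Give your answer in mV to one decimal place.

Vm = 25.0 · ln[(Σ P·[cation]ₒ + Σ P·[anion]ᵢ) / (Σ P·[cation]ᵢ + Σ P·[anion]ₒ)]
Numerator = 1×5.10 + 0.11×104 = 16.54
Denominator = 1×115 + 0.11×10.2 = 116.1
Vm = 25.0 · ln(0.14244) = 25.0 × (-1.9489) = -48.72 mV

-48.7 mV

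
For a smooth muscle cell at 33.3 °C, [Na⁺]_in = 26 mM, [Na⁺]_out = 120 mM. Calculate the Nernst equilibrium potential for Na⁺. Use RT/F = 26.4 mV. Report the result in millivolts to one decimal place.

40.4 mV

E = (26.4/z) · ln([Na⁺]_out/[Na⁺]_in) with z = +1.
= (26.4/1) · ln(120/26) = 26.40 · ln(4.615)
= 26.40 · (1.5294) = 40.38 mV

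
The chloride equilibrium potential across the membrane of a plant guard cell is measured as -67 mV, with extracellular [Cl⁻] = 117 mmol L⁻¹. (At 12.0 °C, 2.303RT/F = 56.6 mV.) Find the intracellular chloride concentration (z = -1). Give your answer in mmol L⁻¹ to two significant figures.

Nernst: E = (56.6/-1) · log₁₀([out]/[in]), so log₁₀([out]/[in]) = -67.0 × -1 / 56.6 = 1.1837.
[out]/[in] = 10^(1.1837) = 15.27.
[in] = 117 / 15.27 = 7.664 mmol L⁻¹.

7.7 mmol L⁻¹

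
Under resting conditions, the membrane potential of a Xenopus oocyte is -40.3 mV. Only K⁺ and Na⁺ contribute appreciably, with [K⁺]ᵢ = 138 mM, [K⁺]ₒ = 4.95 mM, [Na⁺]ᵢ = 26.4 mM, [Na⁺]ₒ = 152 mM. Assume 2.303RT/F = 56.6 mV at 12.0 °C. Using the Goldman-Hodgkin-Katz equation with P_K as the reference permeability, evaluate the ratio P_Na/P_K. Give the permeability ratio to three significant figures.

Let α = P_Na/P_K. GHK: Vm = 56.6·log₁₀[(Kₒ + α·Naₒ)/(Kᵢ + α·Naᵢ)].
10^(Vm/56.6) = 10^(-40.3/56.6) = 0.19408
So 0.19408·(Kᵢ + α·Naᵢ) = Kₒ + α·Naₒ → α = (0.19408·138.0 − 4.95) / (152.0 − 0.19408·26.4)
α = (26.78 − 4.95) / (152.0 − 5.124) = 21.83/146.9 = 0.1487

0.149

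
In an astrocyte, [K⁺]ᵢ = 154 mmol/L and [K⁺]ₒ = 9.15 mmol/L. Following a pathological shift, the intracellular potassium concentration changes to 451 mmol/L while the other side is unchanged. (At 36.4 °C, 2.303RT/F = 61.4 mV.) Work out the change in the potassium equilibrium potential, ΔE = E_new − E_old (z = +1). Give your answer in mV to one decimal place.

-28.7 mV

E_old = (61.4/1)·log₁₀(9.15/154) = -75.28 mV
E_new = (61.4/1)·log₁₀(9.15/451) = -103.94 mV
ΔE = -103.94 − (-75.28) = -28.65 mV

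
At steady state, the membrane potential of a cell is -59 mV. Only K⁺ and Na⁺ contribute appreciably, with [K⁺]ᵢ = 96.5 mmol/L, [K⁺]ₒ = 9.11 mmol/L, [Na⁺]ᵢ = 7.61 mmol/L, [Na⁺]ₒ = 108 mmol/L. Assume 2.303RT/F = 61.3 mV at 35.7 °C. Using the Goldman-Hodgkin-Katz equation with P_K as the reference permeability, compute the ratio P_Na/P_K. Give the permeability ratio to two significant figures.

0.013

Let α = P_Na/P_K. GHK: Vm = 61.3·log₁₀[(Kₒ + α·Naₒ)/(Kᵢ + α·Naᵢ)].
10^(Vm/61.3) = 10^(-59.0/61.3) = 0.10902
So 0.10902·(Kᵢ + α·Naᵢ) = Kₒ + α·Naₒ → α = (0.10902·96.5 − 9.11) / (108.0 − 0.10902·7.61)
α = (10.52 − 9.11) / (108.0 − 0.8297) = 1.411/107.2 = 0.01316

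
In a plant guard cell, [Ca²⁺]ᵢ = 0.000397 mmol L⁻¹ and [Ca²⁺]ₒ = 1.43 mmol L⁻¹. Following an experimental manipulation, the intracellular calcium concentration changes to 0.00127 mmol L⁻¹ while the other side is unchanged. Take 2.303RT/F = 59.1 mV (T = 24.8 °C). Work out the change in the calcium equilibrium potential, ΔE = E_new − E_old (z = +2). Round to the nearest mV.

-15 mV

E_old = (59.1/2)·log₁₀(1.43/0.000397) = 105.10 mV
E_new = (59.1/2)·log₁₀(1.43/0.00127) = 90.17 mV
ΔE = 90.17 − (105.10) = -14.92 mV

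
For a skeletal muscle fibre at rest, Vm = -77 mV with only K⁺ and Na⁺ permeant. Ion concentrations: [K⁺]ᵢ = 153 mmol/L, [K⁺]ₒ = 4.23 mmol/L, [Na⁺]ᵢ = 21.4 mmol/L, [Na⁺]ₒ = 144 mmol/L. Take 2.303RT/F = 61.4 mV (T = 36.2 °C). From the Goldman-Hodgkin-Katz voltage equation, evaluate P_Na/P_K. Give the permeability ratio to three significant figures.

Let α = P_Na/P_K. GHK: Vm = 61.4·log₁₀[(Kₒ + α·Naₒ)/(Kᵢ + α·Naᵢ)].
10^(Vm/61.4) = 10^(-77.0/61.4) = 0.055709
So 0.055709·(Kᵢ + α·Naᵢ) = Kₒ + α·Naₒ → α = (0.055709·153.0 − 4.23) / (144.0 − 0.055709·21.4)
α = (8.524 − 4.23) / (144.0 − 1.192) = 4.294/142.8 = 0.03007

0.0301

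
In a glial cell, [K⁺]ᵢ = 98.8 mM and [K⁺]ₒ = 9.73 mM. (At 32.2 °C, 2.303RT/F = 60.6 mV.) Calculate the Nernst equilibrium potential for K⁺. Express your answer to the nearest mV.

-61 mV

E = (60.6/z) · log₁₀([K⁺]_out/[K⁺]_in) with z = +1.
= (60.6/1) · log₁₀(9.73/98.8) = 60.60 · log₁₀(0.09848)
= 60.60 · (-1.0066) = -61.00 mV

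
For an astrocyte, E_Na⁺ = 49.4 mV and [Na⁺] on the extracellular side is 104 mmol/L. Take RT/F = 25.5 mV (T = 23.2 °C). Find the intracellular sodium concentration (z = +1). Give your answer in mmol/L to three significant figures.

Nernst: E = (25.5/1) · ln([out]/[in]), so ln([out]/[in]) = 49.4 × 1 / 25.5 = 1.9373.
[out]/[in] = e^(1.9373) = 6.94.
[in] = 104 / 6.94 = 14.99 mmol/L.

15.0 mmol/L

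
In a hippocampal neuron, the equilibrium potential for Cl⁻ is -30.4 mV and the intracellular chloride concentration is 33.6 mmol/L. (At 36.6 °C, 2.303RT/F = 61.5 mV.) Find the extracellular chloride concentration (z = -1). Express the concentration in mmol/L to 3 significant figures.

105 mmol/L

Nernst: E = (61.5/-1) · log₁₀([out]/[in]), so log₁₀([out]/[in]) = -30.4 × -1 / 61.5 = 0.4943.
[out]/[in] = 10^(0.4943) = 3.121.
[out] = 3.121 × 33.6 = 104.9 mmol/L.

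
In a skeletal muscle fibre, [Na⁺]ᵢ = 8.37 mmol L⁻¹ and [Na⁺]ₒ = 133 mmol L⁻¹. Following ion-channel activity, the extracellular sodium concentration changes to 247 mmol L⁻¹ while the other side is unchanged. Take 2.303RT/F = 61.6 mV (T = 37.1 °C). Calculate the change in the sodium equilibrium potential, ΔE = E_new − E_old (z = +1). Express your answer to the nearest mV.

17 mV

E_old = (61.6/1)·log₁₀(133/8.37) = 73.99 mV
E_new = (61.6/1)·log₁₀(247/8.37) = 90.55 mV
ΔE = 90.55 − (73.99) = 16.56 mV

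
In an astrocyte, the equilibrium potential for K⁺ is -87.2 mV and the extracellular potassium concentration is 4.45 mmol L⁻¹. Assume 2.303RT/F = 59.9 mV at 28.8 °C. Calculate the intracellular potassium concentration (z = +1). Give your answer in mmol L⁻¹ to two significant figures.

Nernst: E = (59.9/1) · log₁₀([out]/[in]), so log₁₀([out]/[in]) = -87.2 × 1 / 59.9 = -1.4558.
[out]/[in] = 10^(-1.4558) = 0.03501.
[in] = 4.45 / 0.03501 = 127.1 mmol L⁻¹.

130 mmol L⁻¹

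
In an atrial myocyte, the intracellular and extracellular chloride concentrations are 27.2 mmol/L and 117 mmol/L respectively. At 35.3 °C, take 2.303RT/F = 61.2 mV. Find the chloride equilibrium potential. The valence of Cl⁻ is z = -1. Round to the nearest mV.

E = (61.2/z) · log₁₀([Cl⁻]_out/[Cl⁻]_in) with z = -1.
For an anion, dividing by z = -1 reverses the sign.
= (61.2/-1) · log₁₀(117/27.2) = -61.20 · log₁₀(4.301)
= -61.20 · (0.6336) = -38.78 mV

-39 mV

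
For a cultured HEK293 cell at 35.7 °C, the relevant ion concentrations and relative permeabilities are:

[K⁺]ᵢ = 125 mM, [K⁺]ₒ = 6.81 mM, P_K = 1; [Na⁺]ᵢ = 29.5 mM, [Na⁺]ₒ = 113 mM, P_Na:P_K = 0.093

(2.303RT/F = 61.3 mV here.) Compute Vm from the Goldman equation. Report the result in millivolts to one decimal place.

-53.2 mV

Vm = 61.3 · log₁₀[(Σ P·[cation]ₒ + Σ P·[anion]ᵢ) / (Σ P·[cation]ᵢ + Σ P·[anion]ₒ)]
Numerator = 1×6.81 + 0.093×113 = 17.32
Denominator = 1×125 + 0.093×29.5 = 127.7
Vm = 61.3 · log₁₀(0.13558) = 61.3 × (-0.8678) = -53.20 mV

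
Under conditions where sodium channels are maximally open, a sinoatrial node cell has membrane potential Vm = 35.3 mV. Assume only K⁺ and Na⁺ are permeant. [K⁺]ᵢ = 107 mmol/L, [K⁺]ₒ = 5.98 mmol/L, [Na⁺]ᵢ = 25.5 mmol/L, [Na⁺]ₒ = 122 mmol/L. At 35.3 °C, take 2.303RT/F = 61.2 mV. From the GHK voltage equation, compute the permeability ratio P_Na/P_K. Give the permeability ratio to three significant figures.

Let α = P_Na/P_K. GHK: Vm = 61.2·log₁₀[(Kₒ + α·Naₒ)/(Kᵢ + α·Naᵢ)].
10^(Vm/61.2) = 10^(35.3/61.2) = 3.774
So 3.774·(Kᵢ + α·Naᵢ) = Kₒ + α·Naₒ → α = (3.774·107.0 − 5.98) / (122.0 − 3.774·25.5)
α = (403.8 − 5.98) / (122.0 − 96.24) = 397.8/25.76 = 15.44

15.4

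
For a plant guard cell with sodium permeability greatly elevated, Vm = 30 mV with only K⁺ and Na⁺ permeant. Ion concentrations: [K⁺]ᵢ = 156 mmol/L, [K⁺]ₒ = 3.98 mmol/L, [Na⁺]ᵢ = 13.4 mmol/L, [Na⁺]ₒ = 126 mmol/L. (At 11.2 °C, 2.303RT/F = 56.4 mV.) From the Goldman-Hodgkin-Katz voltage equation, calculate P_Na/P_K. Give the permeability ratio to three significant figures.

6.55

Let α = P_Na/P_K. GHK: Vm = 56.4·log₁₀[(Kₒ + α·Naₒ)/(Kᵢ + α·Naᵢ)].
10^(Vm/56.4) = 10^(30.0/56.4) = 3.4034
So 3.4034·(Kᵢ + α·Naᵢ) = Kₒ + α·Naₒ → α = (3.4034·156.0 − 3.98) / (126.0 − 3.4034·13.4)
α = (530.9 − 3.98) / (126.0 − 45.61) = 527/80.39 = 6.555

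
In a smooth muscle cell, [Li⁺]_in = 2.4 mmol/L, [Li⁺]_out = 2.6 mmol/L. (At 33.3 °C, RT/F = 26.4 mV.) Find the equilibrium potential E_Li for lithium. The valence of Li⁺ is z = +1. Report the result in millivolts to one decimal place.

E = (26.4/z) · ln([Li⁺]_out/[Li⁺]_in) with z = +1.
= (26.4/1) · ln(2.6/2.4) = 26.40 · ln(1.083)
= 26.40 · (0.0800) = 2.11 mV

2.1 mV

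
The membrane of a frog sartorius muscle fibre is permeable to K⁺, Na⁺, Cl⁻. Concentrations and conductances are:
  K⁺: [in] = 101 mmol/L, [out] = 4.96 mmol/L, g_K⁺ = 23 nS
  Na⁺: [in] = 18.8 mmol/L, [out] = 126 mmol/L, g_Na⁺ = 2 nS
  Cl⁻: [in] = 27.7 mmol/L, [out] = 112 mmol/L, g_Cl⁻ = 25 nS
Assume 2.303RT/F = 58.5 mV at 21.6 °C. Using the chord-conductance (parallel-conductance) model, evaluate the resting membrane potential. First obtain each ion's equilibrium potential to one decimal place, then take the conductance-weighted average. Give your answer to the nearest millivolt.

E_K⁺ = (58.5/1)·log₁₀(4.96/101) = -76.6 mV
E_Na⁺ = (58.5/1)·log₁₀(126/18.8) = 48.3 mV
E_Cl⁻ = (58.5/-1)·log₁₀(112/27.7) = -35.5 mV
Vm = (Σ gᵢEᵢ)/(Σ gᵢ) = (23·-76.6 + 2·48.3 + 25·-35.5) / (23 + 2 + 25)
= -2552.70 / 50 = -51.05 mV

-51 mV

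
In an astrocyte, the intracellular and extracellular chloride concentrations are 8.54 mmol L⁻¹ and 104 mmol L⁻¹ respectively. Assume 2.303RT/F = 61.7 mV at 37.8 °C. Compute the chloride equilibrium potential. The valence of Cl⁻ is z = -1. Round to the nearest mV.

E = (61.7/z) · log₁₀([Cl⁻]_out/[Cl⁻]_in) with z = -1.
For an anion, dividing by z = -1 reverses the sign.
= (61.7/-1) · log₁₀(104/8.54) = -61.70 · log₁₀(12.18)
= -61.70 · (1.0856) = -66.98 mV

-67 mV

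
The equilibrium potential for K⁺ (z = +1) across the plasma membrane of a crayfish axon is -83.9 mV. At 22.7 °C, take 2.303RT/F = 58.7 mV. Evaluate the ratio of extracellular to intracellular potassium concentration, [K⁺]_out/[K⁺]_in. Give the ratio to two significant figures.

0.037

log₁₀([out]/[in]) = E·z/(58.7) = -83.9 × 1 / 58.7 = -1.4293
[out]/[in] = 10^(-1.4293) = 0.03721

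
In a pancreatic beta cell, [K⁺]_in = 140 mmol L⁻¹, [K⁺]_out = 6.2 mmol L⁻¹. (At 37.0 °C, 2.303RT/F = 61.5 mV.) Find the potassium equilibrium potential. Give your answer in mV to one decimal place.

E = (61.5/z) · log₁₀([K⁺]_out/[K⁺]_in) with z = +1.
= (61.5/1) · log₁₀(6.2/140) = 61.50 · log₁₀(0.04429)
= 61.50 · (-1.3537) = -83.25 mV

-83.3 mV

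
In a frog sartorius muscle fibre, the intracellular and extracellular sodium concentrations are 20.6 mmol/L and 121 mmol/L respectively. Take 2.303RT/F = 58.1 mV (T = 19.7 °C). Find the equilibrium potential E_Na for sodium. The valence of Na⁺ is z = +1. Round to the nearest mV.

E = (58.1/z) · log₁₀([Na⁺]_out/[Na⁺]_in) with z = +1.
= (58.1/1) · log₁₀(121/20.6) = 58.10 · log₁₀(5.874)
= 58.10 · (0.7689) = 44.67 mV

45 mV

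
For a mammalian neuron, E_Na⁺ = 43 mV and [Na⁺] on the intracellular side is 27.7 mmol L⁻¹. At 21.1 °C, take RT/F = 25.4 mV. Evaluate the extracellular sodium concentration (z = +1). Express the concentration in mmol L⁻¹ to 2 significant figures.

Nernst: E = (25.4/1) · ln([out]/[in]), so ln([out]/[in]) = 43.0 × 1 / 25.4 = 1.6929.
[out]/[in] = e^(1.6929) = 5.435.
[out] = 5.435 × 27.7 = 150.6 mmol L⁻¹.

150 mmol L⁻¹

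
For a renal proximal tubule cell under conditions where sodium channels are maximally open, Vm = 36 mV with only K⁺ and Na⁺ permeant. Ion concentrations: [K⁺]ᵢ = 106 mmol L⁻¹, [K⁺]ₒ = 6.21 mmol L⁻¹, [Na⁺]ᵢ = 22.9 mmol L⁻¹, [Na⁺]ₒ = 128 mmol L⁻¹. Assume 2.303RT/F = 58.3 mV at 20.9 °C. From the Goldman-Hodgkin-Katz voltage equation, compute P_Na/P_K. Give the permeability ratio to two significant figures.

Let α = P_Na/P_K. GHK: Vm = 58.3·log₁₀[(Kₒ + α·Naₒ)/(Kᵢ + α·Naᵢ)].
10^(Vm/58.3) = 10^(36.0/58.3) = 4.1447
So 4.1447·(Kᵢ + α·Naᵢ) = Kₒ + α·Naₒ → α = (4.1447·106.0 − 6.21) / (128.0 − 4.1447·22.9)
α = (439.3 − 6.21) / (128.0 − 94.91) = 433.1/33.09 = 13.09

13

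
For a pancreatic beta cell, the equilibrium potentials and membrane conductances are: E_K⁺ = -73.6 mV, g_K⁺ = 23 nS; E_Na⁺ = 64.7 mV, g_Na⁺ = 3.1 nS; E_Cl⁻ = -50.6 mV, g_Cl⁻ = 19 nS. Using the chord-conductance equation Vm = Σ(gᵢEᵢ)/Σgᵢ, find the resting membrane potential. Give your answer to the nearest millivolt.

Σ gᵢEᵢ = 23·(-73.6) + 3.1·(64.7) + 19·(-50.6) = -2453.63
Σ gᵢ = 23 + 3.1 + 19 = 45.1
Vm = -2453.63 / 45.1 = -54.40 mV

-54 mV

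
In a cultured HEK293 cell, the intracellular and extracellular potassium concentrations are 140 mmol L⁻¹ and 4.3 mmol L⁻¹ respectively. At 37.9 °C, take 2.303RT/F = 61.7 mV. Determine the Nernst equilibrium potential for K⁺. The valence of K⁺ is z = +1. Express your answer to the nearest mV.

-93 mV

E = (61.7/z) · log₁₀([K⁺]_out/[K⁺]_in) with z = +1.
= (61.7/1) · log₁₀(4.3/140) = 61.70 · log₁₀(0.03071)
= 61.70 · (-1.5127) = -93.33 mV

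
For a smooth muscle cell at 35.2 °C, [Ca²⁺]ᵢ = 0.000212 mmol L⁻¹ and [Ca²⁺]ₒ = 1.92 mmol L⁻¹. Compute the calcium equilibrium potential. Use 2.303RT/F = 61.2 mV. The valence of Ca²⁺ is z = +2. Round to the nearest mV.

121 mV

E = (61.2/z) · log₁₀([Ca²⁺]_out/[Ca²⁺]_in) with z = +2.
= (61.2/2) · log₁₀(1.92/0.000212) = 30.60 · log₁₀(9057)
= 30.60 · (3.9570) = 121.08 mV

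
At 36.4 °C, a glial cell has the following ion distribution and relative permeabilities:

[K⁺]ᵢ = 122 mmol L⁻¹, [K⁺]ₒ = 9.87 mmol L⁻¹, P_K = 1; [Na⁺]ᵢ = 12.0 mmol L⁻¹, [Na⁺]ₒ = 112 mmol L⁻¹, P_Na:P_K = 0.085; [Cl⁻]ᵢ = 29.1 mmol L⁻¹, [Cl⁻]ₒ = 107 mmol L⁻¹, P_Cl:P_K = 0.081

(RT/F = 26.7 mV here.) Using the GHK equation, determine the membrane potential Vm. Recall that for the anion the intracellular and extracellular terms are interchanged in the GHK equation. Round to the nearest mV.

Vm = 26.7 · ln[(Σ P·[cation]ₒ + Σ P·[anion]ᵢ) / (Σ P·[cation]ᵢ + Σ P·[anion]ₒ)]
Numerator = 1×9.87 + 0.085×112 + 0.081×29.1 = 21.75
Denominator = 1×122 + 0.085×12.0 + 0.081×107 = 131.7
Vm = 26.7 · ln(0.16514) = 26.7 × (-1.8009) = -48.09 mV

-48 mV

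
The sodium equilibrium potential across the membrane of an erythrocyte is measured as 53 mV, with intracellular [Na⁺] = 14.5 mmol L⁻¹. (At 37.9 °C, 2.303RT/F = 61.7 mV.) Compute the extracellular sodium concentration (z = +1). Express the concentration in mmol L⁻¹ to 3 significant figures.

Nernst: E = (61.7/1) · log₁₀([out]/[in]), so log₁₀([out]/[in]) = 53.0 × 1 / 61.7 = 0.8590.
[out]/[in] = 10^(0.8590) = 7.228.
[out] = 7.228 × 14.5 = 104.8 mmol L⁻¹.

105 mmol L⁻¹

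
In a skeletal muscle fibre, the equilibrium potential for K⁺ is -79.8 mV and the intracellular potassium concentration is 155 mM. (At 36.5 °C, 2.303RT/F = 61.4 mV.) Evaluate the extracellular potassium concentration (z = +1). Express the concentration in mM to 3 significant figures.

Nernst: E = (61.4/1) · log₁₀([out]/[in]), so log₁₀([out]/[in]) = -79.8 × 1 / 61.4 = -1.2997.
[out]/[in] = 10^(-1.2997) = 0.05016.
[out] = 0.05016 × 155 = 7.774 mM.

7.77 mM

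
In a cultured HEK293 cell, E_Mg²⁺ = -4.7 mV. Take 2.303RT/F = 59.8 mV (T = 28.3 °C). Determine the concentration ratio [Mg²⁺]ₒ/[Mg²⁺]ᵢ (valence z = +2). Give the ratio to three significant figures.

0.696

log₁₀([out]/[in]) = E·z/(59.8) = -4.7 × 2 / 59.8 = -0.1572
[out]/[in] = 10^(-0.1572) = 0.6963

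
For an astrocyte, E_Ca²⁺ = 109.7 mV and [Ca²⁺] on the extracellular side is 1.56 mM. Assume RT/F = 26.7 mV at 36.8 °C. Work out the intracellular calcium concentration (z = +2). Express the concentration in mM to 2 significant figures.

Nernst: E = (26.7/2) · ln([out]/[in]), so ln([out]/[in]) = 109.7 × 2 / 26.7 = 8.2172.
[out]/[in] = e^(8.2172) = 3704.
[in] = 1.56 / 3704 = 0.0004211 mM.

0.00042 mM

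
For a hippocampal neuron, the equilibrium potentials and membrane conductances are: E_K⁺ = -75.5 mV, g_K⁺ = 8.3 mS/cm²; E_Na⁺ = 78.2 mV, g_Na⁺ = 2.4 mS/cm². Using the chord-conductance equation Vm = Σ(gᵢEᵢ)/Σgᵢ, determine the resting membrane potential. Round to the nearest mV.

-41 mV

Σ gᵢEᵢ = 8.3·(-75.5) + 2.4·(78.2) = -438.97
Σ gᵢ = 8.3 + 2.4 = 10.7
Vm = -438.97 / 10.7 = -41.03 mV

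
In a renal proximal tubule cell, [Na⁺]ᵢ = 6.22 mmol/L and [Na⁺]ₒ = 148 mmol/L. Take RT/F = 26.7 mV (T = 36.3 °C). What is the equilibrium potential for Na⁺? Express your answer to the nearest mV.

E = (26.7/z) · ln([Na⁺]_out/[Na⁺]_in) with z = +1.
= (26.7/1) · ln(148/6.22) = 26.70 · ln(23.79)
= 26.70 · (3.1694) = 84.62 mV

85 mV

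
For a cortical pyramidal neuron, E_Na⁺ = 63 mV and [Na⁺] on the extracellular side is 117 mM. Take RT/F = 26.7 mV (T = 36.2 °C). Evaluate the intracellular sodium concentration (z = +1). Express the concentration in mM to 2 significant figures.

11 mM

Nernst: E = (26.7/1) · ln([out]/[in]), so ln([out]/[in]) = 63.0 × 1 / 26.7 = 2.3596.
[out]/[in] = e^(2.3596) = 10.59.
[in] = 117 / 10.59 = 11.05 mM.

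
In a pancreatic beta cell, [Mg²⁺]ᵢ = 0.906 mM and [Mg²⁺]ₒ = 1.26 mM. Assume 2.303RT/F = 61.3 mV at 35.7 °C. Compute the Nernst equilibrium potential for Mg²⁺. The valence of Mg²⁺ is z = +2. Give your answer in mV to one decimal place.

4.4 mV

E = (61.3/z) · log₁₀([Mg²⁺]_out/[Mg²⁺]_in) with z = +2.
= (61.3/2) · log₁₀(1.26/0.906) = 30.65 · log₁₀(1.391)
= 30.65 · (0.1432) = 4.39 mV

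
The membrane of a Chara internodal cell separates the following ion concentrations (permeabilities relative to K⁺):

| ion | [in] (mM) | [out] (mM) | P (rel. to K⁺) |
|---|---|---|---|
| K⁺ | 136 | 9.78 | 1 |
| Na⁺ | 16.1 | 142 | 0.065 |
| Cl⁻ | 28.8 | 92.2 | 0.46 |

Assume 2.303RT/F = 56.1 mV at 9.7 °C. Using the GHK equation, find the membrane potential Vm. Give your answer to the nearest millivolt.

Vm = 56.1 · log₁₀[(Σ P·[cation]ₒ + Σ P·[anion]ᵢ) / (Σ P·[cation]ᵢ + Σ P·[anion]ₒ)]
Numerator = 1×9.78 + 0.065×142 + 0.46×28.8 = 32.26
Denominator = 1×136 + 0.065×16.1 + 0.46×92.2 = 179.5
Vm = 56.1 · log₁₀(0.17975) = 56.1 × (-0.7453) = -41.81 mV

-42 mV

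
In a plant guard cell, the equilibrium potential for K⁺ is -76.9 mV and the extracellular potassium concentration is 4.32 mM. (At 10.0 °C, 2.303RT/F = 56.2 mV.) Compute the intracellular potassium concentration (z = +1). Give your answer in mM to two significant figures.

Nernst: E = (56.2/1) · log₁₀([out]/[in]), so log₁₀([out]/[in]) = -76.9 × 1 / 56.2 = -1.3683.
[out]/[in] = 10^(-1.3683) = 0.04282.
[in] = 4.32 / 0.04282 = 100.9 mM.

100 mM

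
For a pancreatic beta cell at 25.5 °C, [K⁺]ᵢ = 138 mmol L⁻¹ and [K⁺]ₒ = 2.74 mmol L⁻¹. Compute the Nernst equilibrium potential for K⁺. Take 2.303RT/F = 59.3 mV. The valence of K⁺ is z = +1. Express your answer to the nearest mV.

-101 mV

E = (59.3/z) · log₁₀([K⁺]_out/[K⁺]_in) with z = +1.
= (59.3/1) · log₁₀(2.74/138) = 59.30 · log₁₀(0.01986)
= 59.30 · (-1.7021) = -100.94 mV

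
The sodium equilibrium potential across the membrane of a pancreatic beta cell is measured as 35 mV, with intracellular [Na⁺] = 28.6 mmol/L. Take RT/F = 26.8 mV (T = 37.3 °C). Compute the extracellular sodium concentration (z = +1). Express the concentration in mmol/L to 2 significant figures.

110 mmol/L

Nernst: E = (26.8/1) · ln([out]/[in]), so ln([out]/[in]) = 35.0 × 1 / 26.8 = 1.3060.
[out]/[in] = e^(1.3060) = 3.691.
[out] = 3.691 × 28.6 = 105.6 mmol/L.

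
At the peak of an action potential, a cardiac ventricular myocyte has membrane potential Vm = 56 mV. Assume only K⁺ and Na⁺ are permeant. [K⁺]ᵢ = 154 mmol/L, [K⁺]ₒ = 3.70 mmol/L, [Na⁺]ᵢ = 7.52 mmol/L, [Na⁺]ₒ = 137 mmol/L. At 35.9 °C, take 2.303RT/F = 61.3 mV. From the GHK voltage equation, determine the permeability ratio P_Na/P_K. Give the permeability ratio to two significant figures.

17

Let α = P_Na/P_K. GHK: Vm = 61.3·log₁₀[(Kₒ + α·Naₒ)/(Kᵢ + α·Naᵢ)].
10^(Vm/61.3) = 10^(56.0/61.3) = 8.1948
So 8.1948·(Kᵢ + α·Naᵢ) = Kₒ + α·Naₒ → α = (8.1948·154.0 − 3.7) / (137.0 − 8.1948·7.52)
α = (1262 − 3.7) / (137.0 − 61.63) = 1258/75.37 = 16.69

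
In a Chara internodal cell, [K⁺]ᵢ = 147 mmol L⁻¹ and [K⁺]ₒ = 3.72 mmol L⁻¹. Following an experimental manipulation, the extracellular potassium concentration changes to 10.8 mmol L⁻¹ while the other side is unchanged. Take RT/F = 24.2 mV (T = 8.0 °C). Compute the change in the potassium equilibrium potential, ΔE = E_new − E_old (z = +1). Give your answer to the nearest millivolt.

26 mV

E_old = (24.2/1)·ln(3.72/147) = -88.98 mV
E_new = (24.2/1)·ln(10.8/147) = -63.18 mV
ΔE = -63.18 − (-88.98) = 25.79 mV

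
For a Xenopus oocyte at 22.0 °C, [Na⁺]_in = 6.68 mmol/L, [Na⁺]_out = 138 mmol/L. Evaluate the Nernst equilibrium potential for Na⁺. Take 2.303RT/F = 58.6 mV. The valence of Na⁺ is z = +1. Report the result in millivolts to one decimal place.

77.1 mV

E = (58.6/z) · log₁₀([Na⁺]_out/[Na⁺]_in) with z = +1.
= (58.6/1) · log₁₀(138/6.68) = 58.60 · log₁₀(20.66)
= 58.60 · (1.3151) = 77.07 mV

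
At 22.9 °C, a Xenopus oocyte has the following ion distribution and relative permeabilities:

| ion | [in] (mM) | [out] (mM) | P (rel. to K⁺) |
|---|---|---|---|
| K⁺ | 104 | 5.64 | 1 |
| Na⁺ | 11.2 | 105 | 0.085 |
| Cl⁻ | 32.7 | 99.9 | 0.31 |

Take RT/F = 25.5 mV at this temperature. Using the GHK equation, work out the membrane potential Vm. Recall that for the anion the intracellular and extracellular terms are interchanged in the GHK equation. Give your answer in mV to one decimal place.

-43.5 mV

Vm = 25.5 · ln[(Σ P·[cation]ₒ + Σ P·[anion]ᵢ) / (Σ P·[cation]ᵢ + Σ P·[anion]ₒ)]
Numerator = 1×5.64 + 0.085×105 + 0.31×32.7 = 24.7
Denominator = 1×104 + 0.085×11.2 + 0.31×99.9 = 135.9
Vm = 25.5 · ln(0.18174) = 25.5 × (-1.7052) = -43.48 mV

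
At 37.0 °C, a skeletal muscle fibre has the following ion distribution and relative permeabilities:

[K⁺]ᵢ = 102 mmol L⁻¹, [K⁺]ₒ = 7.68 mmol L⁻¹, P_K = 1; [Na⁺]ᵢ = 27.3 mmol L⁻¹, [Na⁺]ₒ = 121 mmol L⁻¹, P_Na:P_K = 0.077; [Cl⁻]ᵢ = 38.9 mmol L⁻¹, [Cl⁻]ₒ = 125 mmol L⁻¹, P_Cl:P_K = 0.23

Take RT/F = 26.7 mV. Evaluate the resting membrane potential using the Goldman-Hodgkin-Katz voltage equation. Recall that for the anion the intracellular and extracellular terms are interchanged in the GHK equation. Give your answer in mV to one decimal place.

-43.6 mV

Vm = 26.7 · ln[(Σ P·[cation]ₒ + Σ P·[anion]ᵢ) / (Σ P·[cation]ᵢ + Σ P·[anion]ₒ)]
Numerator = 1×7.68 + 0.077×121 + 0.23×38.9 = 25.94
Denominator = 1×102 + 0.077×27.3 + 0.23×125 = 132.9
Vm = 26.7 · ln(0.19528) = 26.7 × (-1.6333) = -43.61 mV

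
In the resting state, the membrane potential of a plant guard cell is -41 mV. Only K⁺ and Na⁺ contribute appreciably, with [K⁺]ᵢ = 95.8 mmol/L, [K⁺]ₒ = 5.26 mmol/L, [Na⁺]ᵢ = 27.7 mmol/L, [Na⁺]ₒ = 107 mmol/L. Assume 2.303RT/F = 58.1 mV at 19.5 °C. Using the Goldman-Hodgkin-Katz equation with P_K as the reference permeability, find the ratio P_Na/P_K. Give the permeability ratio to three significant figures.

Let α = P_Na/P_K. GHK: Vm = 58.1·log₁₀[(Kₒ + α·Naₒ)/(Kᵢ + α·Naᵢ)].
10^(Vm/58.1) = 10^(-41.0/58.1) = 0.19693
So 0.19693·(Kᵢ + α·Naᵢ) = Kₒ + α·Naₒ → α = (0.19693·95.8 − 5.26) / (107.0 − 0.19693·27.7)
α = (18.87 − 5.26) / (107.0 − 5.455) = 13.61/101.5 = 0.134

0.134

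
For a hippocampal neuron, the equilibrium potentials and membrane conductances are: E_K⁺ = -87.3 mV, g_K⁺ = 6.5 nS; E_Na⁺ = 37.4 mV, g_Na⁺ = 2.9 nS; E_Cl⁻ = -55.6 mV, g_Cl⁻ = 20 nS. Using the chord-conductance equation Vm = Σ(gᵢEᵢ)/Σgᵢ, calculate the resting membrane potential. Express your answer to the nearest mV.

-53 mV

Σ gᵢEᵢ = 6.5·(-87.3) + 2.9·(37.4) + 20·(-55.6) = -1570.99
Σ gᵢ = 6.5 + 2.9 + 20 = 29.4
Vm = -1570.99 / 29.4 = -53.44 mV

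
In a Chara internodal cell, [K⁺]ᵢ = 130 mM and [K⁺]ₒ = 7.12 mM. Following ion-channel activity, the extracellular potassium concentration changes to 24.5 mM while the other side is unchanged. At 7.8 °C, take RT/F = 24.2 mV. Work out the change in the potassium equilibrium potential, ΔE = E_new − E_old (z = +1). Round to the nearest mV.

30 mV

E_old = (24.2/1)·ln(7.12/130) = -70.29 mV
E_new = (24.2/1)·ln(24.5/130) = -40.39 mV
ΔE = -40.39 − (-70.29) = 29.91 mV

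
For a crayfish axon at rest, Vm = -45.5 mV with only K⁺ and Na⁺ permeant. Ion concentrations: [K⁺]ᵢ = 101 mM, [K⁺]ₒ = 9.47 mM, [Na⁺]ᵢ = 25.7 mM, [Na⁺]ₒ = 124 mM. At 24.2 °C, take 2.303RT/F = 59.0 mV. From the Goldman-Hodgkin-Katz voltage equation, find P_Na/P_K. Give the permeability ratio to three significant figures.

0.0638

Let α = P_Na/P_K. GHK: Vm = 59.0·log₁₀[(Kₒ + α·Naₒ)/(Kᵢ + α·Naᵢ)].
10^(Vm/59.0) = 10^(-45.5/59.0) = 0.16936
So 0.16936·(Kᵢ + α·Naᵢ) = Kₒ + α·Naₒ → α = (0.16936·101.0 − 9.47) / (124.0 − 0.16936·25.7)
α = (17.11 − 9.47) / (124.0 − 4.353) = 7.635/119.6 = 0.06382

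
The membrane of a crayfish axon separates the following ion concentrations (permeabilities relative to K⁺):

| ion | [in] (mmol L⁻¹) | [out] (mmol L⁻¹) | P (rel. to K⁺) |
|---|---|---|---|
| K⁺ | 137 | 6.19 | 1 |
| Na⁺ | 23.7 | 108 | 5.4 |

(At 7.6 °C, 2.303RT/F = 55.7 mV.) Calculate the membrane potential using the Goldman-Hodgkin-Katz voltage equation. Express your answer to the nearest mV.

Vm = 55.7 · log₁₀[(Σ P·[cation]ₒ + Σ P·[anion]ᵢ) / (Σ P·[cation]ᵢ + Σ P·[anion]ₒ)]
Numerator = 1×6.19 + 5.4×108 = 589.4
Denominator = 1×137 + 5.4×23.7 = 265
Vm = 55.7 · log₁₀(2.2243) = 55.7 × (0.3472) = 19.34 mV

19 mV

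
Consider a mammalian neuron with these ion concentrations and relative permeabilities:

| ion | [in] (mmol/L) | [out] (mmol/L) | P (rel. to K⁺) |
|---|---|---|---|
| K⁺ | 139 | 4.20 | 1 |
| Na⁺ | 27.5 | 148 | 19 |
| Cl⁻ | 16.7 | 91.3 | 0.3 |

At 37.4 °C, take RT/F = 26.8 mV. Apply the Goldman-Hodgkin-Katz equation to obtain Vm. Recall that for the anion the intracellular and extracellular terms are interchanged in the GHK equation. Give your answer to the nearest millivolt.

Vm = 26.8 · ln[(Σ P·[cation]ₒ + Σ P·[anion]ᵢ) / (Σ P·[cation]ᵢ + Σ P·[anion]ₒ)]
Numerator = 1×4.20 + 19×148 + 0.3×16.7 = 2821
Denominator = 1×139 + 19×27.5 + 0.3×91.3 = 688.9
Vm = 26.8 · ln(4.0953) = 26.8 × (1.4098) = 37.78 mV

38 mV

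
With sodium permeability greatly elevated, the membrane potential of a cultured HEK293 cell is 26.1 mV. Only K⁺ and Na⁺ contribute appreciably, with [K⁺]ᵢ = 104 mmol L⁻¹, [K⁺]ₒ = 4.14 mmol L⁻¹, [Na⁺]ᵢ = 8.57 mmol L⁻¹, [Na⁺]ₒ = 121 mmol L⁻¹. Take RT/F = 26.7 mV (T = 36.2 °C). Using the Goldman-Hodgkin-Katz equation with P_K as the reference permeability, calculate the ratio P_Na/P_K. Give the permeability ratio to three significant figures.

2.77

Let α = P_Na/P_K. GHK: Vm = 26.7·ln[(Kₒ + α·Naₒ)/(Kᵢ + α·Naᵢ)].
e^(Vm/26.7) = e^(26.1/26.7) = 2.6579
So 2.6579·(Kᵢ + α·Naᵢ) = Kₒ + α·Naₒ → α = (2.6579·104.0 − 4.14) / (121.0 − 2.6579·8.57)
α = (276.4 − 4.14) / (121.0 − 22.78) = 272.3/98.22 = 2.772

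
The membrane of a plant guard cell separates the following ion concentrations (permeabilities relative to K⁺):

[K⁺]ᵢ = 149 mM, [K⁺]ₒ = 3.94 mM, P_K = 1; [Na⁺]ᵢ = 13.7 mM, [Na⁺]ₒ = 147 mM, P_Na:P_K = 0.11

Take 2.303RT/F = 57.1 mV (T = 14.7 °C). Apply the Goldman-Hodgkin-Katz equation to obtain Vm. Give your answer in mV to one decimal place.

Vm = 57.1 · log₁₀[(Σ P·[cation]ₒ + Σ P·[anion]ᵢ) / (Σ P·[cation]ᵢ + Σ P·[anion]ₒ)]
Numerator = 1×3.94 + 0.11×147 = 20.11
Denominator = 1×149 + 0.11×13.7 = 150.5
Vm = 57.1 · log₁₀(0.13362) = 57.1 × (-0.8741) = -49.91 mV

-49.9 mV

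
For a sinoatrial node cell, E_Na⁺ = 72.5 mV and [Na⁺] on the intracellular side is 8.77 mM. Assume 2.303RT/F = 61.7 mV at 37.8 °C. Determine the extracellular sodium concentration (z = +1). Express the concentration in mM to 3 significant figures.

131 mM

Nernst: E = (61.7/1) · log₁₀([out]/[in]), so log₁₀([out]/[in]) = 72.5 × 1 / 61.7 = 1.1750.
[out]/[in] = 10^(1.1750) = 14.96.
[out] = 14.96 × 8.77 = 131.2 mM.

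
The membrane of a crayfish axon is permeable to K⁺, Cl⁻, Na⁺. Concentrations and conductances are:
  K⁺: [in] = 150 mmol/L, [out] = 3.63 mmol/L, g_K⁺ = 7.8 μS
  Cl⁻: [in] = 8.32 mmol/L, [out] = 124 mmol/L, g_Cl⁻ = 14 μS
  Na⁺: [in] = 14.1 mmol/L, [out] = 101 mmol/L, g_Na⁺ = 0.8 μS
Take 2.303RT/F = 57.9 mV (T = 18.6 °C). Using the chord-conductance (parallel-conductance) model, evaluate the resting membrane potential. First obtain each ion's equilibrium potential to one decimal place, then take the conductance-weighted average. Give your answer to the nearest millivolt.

-73 mV

E_K⁺ = (57.9/1)·log₁₀(3.63/150) = -93.6 mV
E_Cl⁻ = (57.9/-1)·log₁₀(124/8.32) = -67.9 mV
E_Na⁺ = (57.9/1)·log₁₀(101/14.1) = 49.5 mV
Vm = (Σ gᵢEᵢ)/(Σ gᵢ) = (7.8·-93.6 + 14·-67.9 + 0.8·49.5) / (7.8 + 14 + 0.8)
= -1641.08 / 22.6 = -72.61 mV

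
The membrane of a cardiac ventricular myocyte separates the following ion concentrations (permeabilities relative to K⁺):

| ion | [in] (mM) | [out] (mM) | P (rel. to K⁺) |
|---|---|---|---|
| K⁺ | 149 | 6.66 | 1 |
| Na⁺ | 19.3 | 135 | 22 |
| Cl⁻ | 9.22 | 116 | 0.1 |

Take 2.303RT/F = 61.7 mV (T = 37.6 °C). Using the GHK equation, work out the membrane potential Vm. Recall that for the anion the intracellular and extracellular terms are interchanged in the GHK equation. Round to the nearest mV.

44 mV

Vm = 61.7 · log₁₀[(Σ P·[cation]ₒ + Σ P·[anion]ᵢ) / (Σ P·[cation]ᵢ + Σ P·[anion]ₒ)]
Numerator = 1×6.66 + 22×135 + 0.1×9.22 = 2978
Denominator = 1×149 + 22×19.3 + 0.1×116 = 585.2
Vm = 61.7 · log₁₀(5.0881) = 61.7 × (0.7066) = 43.59 mV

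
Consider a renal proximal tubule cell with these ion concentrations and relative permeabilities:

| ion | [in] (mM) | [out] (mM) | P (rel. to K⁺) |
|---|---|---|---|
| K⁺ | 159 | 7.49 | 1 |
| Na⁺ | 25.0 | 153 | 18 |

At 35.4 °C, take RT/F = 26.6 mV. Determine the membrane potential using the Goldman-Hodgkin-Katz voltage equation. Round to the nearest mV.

Vm = 26.6 · ln[(Σ P·[cation]ₒ + Σ P·[anion]ᵢ) / (Σ P·[cation]ᵢ + Σ P·[anion]ₒ)]
Numerator = 1×7.49 + 18×153 = 2761
Denominator = 1×159 + 18×25.0 = 609
Vm = 26.6 · ln(4.5345) = 26.6 × (1.5117) = 40.21 mV

40 mV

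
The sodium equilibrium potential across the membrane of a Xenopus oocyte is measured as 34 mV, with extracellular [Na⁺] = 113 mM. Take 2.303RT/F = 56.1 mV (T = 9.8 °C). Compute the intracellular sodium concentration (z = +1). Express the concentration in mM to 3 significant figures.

28.0 mM

Nernst: E = (56.1/1) · log₁₀([out]/[in]), so log₁₀([out]/[in]) = 34.0 × 1 / 56.1 = 0.6061.
[out]/[in] = 10^(0.6061) = 4.037.
[in] = 113 / 4.037 = 27.99 mM.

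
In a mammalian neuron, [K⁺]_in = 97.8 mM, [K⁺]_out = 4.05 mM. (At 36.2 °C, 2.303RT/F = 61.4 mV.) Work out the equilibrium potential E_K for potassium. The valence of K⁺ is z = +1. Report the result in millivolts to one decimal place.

-84.9 mV

E = (61.4/z) · log₁₀([K⁺]_out/[K⁺]_in) with z = +1.
= (61.4/1) · log₁₀(4.05/97.8) = 61.40 · log₁₀(0.04141)
= 61.40 · (-1.3829) = -84.91 mV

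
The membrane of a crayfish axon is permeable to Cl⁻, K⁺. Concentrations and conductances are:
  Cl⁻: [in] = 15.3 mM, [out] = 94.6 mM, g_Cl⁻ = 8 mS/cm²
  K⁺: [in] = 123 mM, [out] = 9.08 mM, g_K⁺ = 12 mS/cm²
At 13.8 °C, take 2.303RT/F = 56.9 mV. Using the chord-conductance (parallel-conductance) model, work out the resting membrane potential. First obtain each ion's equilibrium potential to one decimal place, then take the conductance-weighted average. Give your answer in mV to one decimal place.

E_Cl⁻ = (56.9/-1)·log₁₀(94.6/15.3) = -45.0 mV
E_K⁺ = (56.9/1)·log₁₀(9.08/123) = -64.4 mV
Vm = (Σ gᵢEᵢ)/(Σ gᵢ) = (8·-45.0 + 12·-64.4) / (8 + 12)
= -1132.80 / 20 = -56.64 mV

-56.6 mV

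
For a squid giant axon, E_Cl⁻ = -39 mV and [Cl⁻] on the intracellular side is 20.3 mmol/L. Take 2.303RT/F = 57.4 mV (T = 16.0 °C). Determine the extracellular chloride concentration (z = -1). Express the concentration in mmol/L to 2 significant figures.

Nernst: E = (57.4/-1) · log₁₀([out]/[in]), so log₁₀([out]/[in]) = -39.0 × -1 / 57.4 = 0.6794.
[out]/[in] = 10^(0.6794) = 4.78.
[out] = 4.78 × 20.3 = 97.04 mmol/L.

97 mmol/L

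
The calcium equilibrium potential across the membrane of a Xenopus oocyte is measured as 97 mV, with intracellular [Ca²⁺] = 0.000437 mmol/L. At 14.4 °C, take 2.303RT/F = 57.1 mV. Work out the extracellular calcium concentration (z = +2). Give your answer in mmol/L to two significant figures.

Nernst: E = (57.1/2) · log₁₀([out]/[in]), so log₁₀([out]/[in]) = 97.0 × 2 / 57.1 = 3.3975.
[out]/[in] = 10^(3.3975) = 2498.
[out] = 2498 × 0.000437 = 1.092 mmol/L.

1.1 mmol/L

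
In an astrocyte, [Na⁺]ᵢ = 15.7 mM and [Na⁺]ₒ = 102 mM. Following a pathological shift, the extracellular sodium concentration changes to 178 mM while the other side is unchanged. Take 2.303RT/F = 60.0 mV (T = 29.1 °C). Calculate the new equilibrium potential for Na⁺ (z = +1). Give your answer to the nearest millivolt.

63 mV

After the shift: [Na⁺]_out = 178, [Na⁺]_in = 15.7 mM.
E_new = (60.0/1)·log₁₀(178/15.7) = 60.00 · (1.0545) = 63.27 mV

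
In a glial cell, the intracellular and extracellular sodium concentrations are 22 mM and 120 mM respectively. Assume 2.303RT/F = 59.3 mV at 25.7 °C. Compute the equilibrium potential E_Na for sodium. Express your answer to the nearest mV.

E = (59.3/z) · log₁₀([Na⁺]_out/[Na⁺]_in) with z = +1.
= (59.3/1) · log₁₀(120/22) = 59.30 · log₁₀(5.455)
= 59.30 · (0.7368) = 43.69 mV

44 mV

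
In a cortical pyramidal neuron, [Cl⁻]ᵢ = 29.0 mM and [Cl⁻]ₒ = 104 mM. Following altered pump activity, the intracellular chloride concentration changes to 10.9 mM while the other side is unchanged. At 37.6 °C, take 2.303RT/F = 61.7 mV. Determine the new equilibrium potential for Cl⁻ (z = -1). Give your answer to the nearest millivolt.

-60 mV

After the shift: [Cl⁻]_out = 104, [Cl⁻]_in = 10.9 mM.
E_new = (61.7/-1)·log₁₀(104/10.9) = -61.70 · (0.9796) = -60.44 mV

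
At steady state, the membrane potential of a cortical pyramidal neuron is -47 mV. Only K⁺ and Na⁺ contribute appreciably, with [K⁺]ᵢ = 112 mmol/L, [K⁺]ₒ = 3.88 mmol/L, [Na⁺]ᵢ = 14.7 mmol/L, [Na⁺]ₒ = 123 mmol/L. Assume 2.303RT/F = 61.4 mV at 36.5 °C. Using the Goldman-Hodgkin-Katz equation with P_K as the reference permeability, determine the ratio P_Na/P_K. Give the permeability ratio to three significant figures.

0.127

Let α = P_Na/P_K. GHK: Vm = 61.4·log₁₀[(Kₒ + α·Naₒ)/(Kᵢ + α·Naᵢ)].
10^(Vm/61.4) = 10^(-47.0/61.4) = 0.1716
So 0.1716·(Kᵢ + α·Naᵢ) = Kₒ + α·Naₒ → α = (0.1716·112.0 − 3.88) / (123.0 − 0.1716·14.7)
α = (19.22 − 3.88) / (123.0 − 2.523) = 15.34/120.5 = 0.1273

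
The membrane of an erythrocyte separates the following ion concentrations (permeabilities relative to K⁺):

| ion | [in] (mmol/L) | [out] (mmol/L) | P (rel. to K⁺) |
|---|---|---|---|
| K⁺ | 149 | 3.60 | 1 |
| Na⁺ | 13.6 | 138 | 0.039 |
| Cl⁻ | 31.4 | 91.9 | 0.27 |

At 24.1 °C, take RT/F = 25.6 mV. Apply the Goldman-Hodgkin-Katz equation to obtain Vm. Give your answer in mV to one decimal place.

Vm = 25.6 · ln[(Σ P·[cation]ₒ + Σ P·[anion]ᵢ) / (Σ P·[cation]ᵢ + Σ P·[anion]ₒ)]
Numerator = 1×3.60 + 0.039×138 + 0.27×31.4 = 17.46
Denominator = 1×149 + 0.039×13.6 + 0.27×91.9 = 174.3
Vm = 25.6 · ln(0.10015) = 25.6 × (-2.3011) = -58.91 mV

-58.9 mV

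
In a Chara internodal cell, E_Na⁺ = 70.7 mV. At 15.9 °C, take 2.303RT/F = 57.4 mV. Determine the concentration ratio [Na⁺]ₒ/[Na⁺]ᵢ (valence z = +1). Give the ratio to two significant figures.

17

log₁₀([out]/[in]) = E·z/(57.4) = 70.7 × 1 / 57.4 = 1.2317
[out]/[in] = 10^(1.2317) = 17.05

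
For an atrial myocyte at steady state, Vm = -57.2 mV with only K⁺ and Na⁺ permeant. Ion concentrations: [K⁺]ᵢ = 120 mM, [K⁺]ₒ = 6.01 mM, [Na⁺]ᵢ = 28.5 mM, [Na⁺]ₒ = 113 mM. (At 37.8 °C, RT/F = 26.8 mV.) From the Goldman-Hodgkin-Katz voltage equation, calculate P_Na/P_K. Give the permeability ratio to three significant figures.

0.0747

Let α = P_Na/P_K. GHK: Vm = 26.8·ln[(Kₒ + α·Naₒ)/(Kᵢ + α·Naᵢ)].
e^(Vm/26.8) = e^(-57.2/26.8) = 0.11832
So 0.11832·(Kᵢ + α·Naᵢ) = Kₒ + α·Naₒ → α = (0.11832·120.0 − 6.01) / (113.0 − 0.11832·28.5)
α = (14.2 − 6.01) / (113.0 − 3.372) = 8.189/109.6 = 0.0747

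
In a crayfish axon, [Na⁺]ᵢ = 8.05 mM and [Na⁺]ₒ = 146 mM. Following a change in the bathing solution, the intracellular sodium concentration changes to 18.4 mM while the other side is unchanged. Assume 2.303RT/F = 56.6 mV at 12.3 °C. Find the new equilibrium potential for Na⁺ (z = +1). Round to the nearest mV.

After the shift: [Na⁺]_out = 146, [Na⁺]_in = 18.4 mM.
E_new = (56.6/1)·log₁₀(146/18.4) = 56.60 · (0.8995) = 50.91 mV

51 mV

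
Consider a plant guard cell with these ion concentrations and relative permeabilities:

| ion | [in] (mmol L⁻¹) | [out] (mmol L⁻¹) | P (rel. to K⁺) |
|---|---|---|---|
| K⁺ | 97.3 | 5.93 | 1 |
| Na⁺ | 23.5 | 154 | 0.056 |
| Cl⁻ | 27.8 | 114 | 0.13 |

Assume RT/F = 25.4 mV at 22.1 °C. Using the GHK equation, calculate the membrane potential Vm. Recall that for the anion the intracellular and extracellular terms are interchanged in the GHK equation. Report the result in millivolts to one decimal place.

-46.5 mV

Vm = 25.4 · ln[(Σ P·[cation]ₒ + Σ P·[anion]ᵢ) / (Σ P·[cation]ᵢ + Σ P·[anion]ₒ)]
Numerator = 1×5.93 + 0.056×154 + 0.13×27.8 = 18.17
Denominator = 1×97.3 + 0.056×23.5 + 0.13×114 = 113.4
Vm = 25.4 · ln(0.16016) = 25.4 × (-1.8316) = -46.52 mV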